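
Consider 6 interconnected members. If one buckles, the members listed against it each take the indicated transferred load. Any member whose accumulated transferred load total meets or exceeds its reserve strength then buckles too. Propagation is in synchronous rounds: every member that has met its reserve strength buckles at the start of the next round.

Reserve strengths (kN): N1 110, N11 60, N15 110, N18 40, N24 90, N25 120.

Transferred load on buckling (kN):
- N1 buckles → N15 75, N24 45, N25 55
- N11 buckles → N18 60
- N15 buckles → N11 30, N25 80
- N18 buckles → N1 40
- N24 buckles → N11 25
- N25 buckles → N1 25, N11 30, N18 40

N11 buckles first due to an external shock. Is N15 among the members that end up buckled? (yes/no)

Round 1 — N11 buckles (initial).
  N18: +60 → 60 ≥ 40
Round 2 — N18 buckles.
  N1: +40 → 40 < 110
No further bucklings.

no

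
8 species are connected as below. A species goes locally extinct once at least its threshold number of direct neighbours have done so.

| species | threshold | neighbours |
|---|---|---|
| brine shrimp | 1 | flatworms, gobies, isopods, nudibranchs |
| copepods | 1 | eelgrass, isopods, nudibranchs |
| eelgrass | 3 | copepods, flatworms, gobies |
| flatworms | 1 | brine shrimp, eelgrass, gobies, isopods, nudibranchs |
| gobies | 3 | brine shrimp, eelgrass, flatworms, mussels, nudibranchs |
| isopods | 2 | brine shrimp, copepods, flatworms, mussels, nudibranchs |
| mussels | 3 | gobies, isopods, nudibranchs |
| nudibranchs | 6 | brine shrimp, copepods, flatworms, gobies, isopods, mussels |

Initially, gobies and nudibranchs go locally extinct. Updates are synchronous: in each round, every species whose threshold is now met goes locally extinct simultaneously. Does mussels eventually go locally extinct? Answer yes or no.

Round 1 — gobies, nudibranchs go locally extinct (initial).
Round 2 — checking thresholds:
  brine shrimp: 2 of 4 neighbours ≥ 1, goes locally extinct.
  copepods: 1 of 3 neighbours ≥ 1, goes locally extinct.
  eelgrass: 1 of 3 neighbours < 3, holds.
  flatworms: 2 of 5 neighbours ≥ 1, goes locally extinct.
  isopods: 1 of 5 neighbours < 2, holds.
  mussels: 2 of 3 neighbours < 3, holds.
Round 3 — checking thresholds:
  eelgrass: 3 of 3 neighbours ≥ 3, goes locally extinct.
  isopods: 4 of 5 neighbours ≥ 2, goes locally extinct.
  mussels: 2 of 3 neighbours < 3, holds.
Round 4 — checking thresholds:
  mussels: 3 of 3 neighbours ≥ 3, goes locally extinct.
Round 5 — no new extinctions; cascade stops.

yes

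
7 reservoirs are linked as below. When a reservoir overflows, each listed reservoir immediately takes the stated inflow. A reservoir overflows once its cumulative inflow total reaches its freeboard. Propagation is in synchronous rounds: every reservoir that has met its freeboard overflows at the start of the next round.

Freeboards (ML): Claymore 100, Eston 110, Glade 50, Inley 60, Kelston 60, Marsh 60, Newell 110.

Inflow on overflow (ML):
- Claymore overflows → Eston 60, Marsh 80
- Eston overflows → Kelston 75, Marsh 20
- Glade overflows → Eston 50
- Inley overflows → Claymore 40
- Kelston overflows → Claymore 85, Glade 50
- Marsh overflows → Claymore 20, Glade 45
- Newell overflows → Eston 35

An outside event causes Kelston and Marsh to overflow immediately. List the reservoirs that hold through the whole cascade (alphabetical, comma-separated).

Inley, Newell

Round 1 — Kelston, Marsh overflow (initial).
  Claymore: +85+20 → 105 ≥ 100
  Glade: +50+45 → 95 ≥ 50
Round 2 — Claymore, Glade overflow.
  Eston: +60+50 → 110 ≥ 110
Round 3 — Eston overflows.
No further overflows.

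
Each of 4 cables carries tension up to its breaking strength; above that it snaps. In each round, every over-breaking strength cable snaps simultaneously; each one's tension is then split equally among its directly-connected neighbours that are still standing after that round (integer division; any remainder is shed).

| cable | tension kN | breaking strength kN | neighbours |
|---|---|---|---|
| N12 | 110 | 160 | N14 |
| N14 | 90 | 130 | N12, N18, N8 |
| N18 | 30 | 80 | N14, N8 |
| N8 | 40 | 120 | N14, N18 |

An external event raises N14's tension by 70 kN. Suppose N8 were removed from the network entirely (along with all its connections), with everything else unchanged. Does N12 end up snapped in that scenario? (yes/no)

With N8 removed:
Round 1 — N14 at 160 > 130. N14 snaps.
  N14 sheds 160 kN to N12, N18: 80 each.
    N12: 110+80 = 190 > 160
    N18: 30+80 = 110 > 80
Round 2 — N12, N18 snap.
  N12 sheds 190 kN: no online neighbours, lost.
  N18 sheds 110 kN: no online neighbours, lost.
No further breaks.

yes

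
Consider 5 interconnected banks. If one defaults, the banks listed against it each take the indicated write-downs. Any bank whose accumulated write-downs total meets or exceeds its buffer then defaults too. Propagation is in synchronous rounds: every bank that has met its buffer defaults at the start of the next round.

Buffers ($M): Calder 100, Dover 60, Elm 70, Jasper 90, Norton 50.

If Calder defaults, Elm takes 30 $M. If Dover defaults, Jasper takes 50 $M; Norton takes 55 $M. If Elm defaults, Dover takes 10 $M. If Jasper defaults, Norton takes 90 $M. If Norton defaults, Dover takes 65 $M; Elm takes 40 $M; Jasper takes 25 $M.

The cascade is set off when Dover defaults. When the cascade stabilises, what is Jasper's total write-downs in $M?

Round 1 — Dover defaults (initial).
  Jasper: +50 → 50 < 90
  Norton: +55 → 55 ≥ 50
Round 2 — Norton defaults.
  Elm: +40 → 40 < 70
  Jasper: +25 → 75 < 90
No further defaults.

75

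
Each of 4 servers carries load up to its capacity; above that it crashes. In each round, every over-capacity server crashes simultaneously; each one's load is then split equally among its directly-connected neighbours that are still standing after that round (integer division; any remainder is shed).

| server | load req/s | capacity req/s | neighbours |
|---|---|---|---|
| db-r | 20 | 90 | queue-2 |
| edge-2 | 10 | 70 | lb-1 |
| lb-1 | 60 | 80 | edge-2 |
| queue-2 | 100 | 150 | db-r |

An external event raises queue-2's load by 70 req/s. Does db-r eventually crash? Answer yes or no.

yes

Round 1 — queue-2 at 170 > 150. queue-2 crashes.
  queue-2 sheds 170 req/s to db-r: 170 each.
    db-r: 20+170 = 190 > 90
Round 2 — db-r crashes.
  db-r sheds 190 req/s: no online neighbours, lost.
No further crashes.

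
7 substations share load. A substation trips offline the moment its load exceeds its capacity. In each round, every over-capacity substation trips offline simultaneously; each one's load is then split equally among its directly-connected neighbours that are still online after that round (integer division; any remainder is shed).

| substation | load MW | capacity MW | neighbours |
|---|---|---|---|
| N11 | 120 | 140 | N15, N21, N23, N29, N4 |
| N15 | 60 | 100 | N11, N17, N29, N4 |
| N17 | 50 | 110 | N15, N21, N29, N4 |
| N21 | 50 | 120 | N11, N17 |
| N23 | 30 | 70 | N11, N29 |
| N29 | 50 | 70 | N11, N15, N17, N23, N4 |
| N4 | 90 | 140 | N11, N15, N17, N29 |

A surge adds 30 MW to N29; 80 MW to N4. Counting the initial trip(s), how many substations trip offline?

7

Round 1 — N29 at 80 > 70; N4 at 170 > 140. N29, N4 trip offline.
  N29 sheds 80 MW to N11, N15, N17, N23: 20 each.
    N11: 120+20 = 140 ≤ 140
    N15: 60+20 = 80 ≤ 100
    N17: 50+20 = 70 ≤ 110
    N23: 30+20 = 50 ≤ 70
  N4 sheds 170 MW to N11, N15, N17: 56 each (2 lost).
    N11: 140+56 = 196 > 140
    N15: 80+56 = 136 > 100
    N17: 70+56 = 126 > 110
Round 2 — N11, N15, N17 trip offline.
  N11 sheds 196 MW to N21, N23: 98 each.
    N21: 50+98 = 148 > 120
    N23: 50+98 = 148 > 70
  N15 sheds 136 MW: no online neighbours, lost.
  N17 sheds 126 MW to N21: 126 each.
    N21: 148+126 = 274 > 120
Round 3 — N21, N23 trip offline.
  N21 sheds 274 MW: no online neighbours, lost.
  N23 sheds 148 MW: no online neighbours, lost.
No further trips.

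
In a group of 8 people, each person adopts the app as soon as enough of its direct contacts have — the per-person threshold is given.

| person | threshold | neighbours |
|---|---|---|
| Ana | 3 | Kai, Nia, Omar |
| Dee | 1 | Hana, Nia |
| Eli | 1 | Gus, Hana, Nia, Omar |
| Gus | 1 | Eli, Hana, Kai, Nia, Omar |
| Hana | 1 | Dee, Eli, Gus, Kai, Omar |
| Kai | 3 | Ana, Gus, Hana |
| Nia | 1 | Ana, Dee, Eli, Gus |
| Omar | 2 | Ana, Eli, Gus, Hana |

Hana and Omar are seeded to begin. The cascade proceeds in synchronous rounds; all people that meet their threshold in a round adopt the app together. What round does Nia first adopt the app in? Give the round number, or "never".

Round 1 — Hana, Omar adopt the app (initial).
Round 2 — checking thresholds:
  Ana: 1 of 3 neighbours < 3, not yet.
  Dee: 1 of 2 neighbours ≥ 1, adopts the app.
  Eli: 2 of 4 neighbours ≥ 1, adopts the app.
  Gus: 2 of 5 neighbours ≥ 1, adopts the app.
  Kai: 1 of 3 neighbours < 3, not yet.
Round 3 — checking thresholds:
  Ana: 1 of 3 neighbours < 3, not yet.
  Kai: 2 of 3 neighbours < 3, not yet.
  Nia: 3 of 4 neighbours ≥ 1, adopts the app.
Round 4 — no new adoptions; cascade stops.

3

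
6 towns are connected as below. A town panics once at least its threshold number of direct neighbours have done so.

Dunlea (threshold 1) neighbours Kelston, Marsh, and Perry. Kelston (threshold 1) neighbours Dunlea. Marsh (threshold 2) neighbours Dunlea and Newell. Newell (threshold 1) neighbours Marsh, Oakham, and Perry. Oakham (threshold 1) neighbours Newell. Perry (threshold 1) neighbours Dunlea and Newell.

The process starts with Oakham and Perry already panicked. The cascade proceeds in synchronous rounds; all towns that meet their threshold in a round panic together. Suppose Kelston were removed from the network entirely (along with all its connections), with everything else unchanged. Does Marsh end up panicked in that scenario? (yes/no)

yes

With Kelston removed:
Round 1 — Oakham, Perry panic (initial).
Round 2 — checking thresholds:
  Dunlea: 1 of 2 neighbours ≥ 1, panics.
  Newell: 2 of 3 neighbours ≥ 1, panics.
Round 3 — checking thresholds:
  Marsh: 2 of 2 neighbours ≥ 2, panics.
Round 4 — no new panics; cascade stops.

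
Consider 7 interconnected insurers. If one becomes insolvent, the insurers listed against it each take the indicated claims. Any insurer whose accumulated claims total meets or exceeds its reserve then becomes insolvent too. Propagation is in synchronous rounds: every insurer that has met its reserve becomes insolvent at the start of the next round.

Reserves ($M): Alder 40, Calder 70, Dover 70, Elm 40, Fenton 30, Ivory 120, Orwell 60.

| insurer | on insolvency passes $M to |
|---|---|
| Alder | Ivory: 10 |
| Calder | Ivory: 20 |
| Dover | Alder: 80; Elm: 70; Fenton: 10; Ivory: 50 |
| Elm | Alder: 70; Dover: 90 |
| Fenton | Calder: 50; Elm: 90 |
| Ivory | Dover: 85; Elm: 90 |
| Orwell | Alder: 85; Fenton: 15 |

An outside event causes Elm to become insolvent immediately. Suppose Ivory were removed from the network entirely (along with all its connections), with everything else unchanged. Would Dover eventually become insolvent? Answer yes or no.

yes

With Ivory removed:
Round 1 — Elm becomes insolvent (initial).
  Alder: +70 → 70 ≥ 40
  Dover: +90 → 90 ≥ 70
Round 2 — Alder, Dover become insolvent.
  Fenton: +10 → 10 < 30
No further insolvencies.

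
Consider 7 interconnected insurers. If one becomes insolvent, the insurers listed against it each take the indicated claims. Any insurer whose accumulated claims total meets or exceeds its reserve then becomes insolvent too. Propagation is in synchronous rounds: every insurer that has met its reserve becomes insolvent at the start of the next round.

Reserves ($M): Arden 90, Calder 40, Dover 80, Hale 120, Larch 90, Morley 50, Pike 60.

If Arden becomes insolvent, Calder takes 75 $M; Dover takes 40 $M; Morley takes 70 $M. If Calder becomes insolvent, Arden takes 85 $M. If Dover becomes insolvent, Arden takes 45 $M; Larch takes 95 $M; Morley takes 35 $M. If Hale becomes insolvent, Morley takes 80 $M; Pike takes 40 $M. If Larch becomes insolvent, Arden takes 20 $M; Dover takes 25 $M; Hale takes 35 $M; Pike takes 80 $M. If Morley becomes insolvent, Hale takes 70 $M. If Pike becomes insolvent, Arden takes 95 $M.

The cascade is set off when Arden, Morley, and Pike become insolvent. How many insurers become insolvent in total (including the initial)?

Round 1 — Arden, Morley, Pike become insolvent (initial).
  Calder: +75 → 75 ≥ 40
  Dover: +40 → 40 < 80
  Hale: +70 → 70 < 120
Round 2 — Calder becomes insolvent.
No further insolvencies.

4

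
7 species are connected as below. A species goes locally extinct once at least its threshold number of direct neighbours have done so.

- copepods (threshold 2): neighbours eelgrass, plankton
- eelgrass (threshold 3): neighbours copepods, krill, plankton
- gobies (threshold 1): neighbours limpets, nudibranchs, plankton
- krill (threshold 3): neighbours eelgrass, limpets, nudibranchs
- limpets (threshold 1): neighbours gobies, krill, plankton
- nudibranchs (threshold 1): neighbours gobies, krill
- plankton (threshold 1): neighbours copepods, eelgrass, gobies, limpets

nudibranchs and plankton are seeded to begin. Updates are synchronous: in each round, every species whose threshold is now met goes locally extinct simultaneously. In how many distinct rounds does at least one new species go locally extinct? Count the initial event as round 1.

2

Round 1 — nudibranchs, plankton go locally extinct (initial).
Round 2 — checking thresholds:
  copepods: 1 of 2 neighbours < 2, holds.
  eelgrass: 1 of 3 neighbours < 3, holds.
  gobies: 2 of 3 neighbours ≥ 1, goes locally extinct.
  krill: 1 of 3 neighbours < 3, holds.
  limpets: 1 of 3 neighbours ≥ 1, goes locally extinct.
Round 3 — no new extinctions; cascade stops.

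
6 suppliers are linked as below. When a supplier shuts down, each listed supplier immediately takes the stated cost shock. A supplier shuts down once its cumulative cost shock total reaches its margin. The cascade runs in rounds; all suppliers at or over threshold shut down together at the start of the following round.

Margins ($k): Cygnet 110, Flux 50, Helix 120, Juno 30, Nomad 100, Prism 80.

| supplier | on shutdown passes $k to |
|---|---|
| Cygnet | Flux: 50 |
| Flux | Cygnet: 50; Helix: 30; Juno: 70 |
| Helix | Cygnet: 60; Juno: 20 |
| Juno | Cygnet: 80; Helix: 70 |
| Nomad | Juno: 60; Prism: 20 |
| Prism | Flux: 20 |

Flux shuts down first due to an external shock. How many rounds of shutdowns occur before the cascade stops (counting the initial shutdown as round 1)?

Round 1 — Flux shuts down (initial).
  Cygnet: +50 → 50 < 110
  Helix: +30 → 30 < 120
  Juno: +70 → 70 ≥ 30
Round 2 — Juno shuts down.
  Cygnet: +80 → 130 ≥ 110
  Helix: +70 → 100 < 120
Round 3 — Cygnet shuts down.
No further shutdowns.

3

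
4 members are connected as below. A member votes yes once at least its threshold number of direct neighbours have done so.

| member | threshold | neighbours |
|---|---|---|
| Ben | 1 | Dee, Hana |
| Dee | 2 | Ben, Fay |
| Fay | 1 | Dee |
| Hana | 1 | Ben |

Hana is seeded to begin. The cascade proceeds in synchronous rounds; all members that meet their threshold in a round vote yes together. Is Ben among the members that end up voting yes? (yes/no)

Round 1 — Hana votes yes (initial).
Round 2 — checking thresholds:
  Ben: 1 of 2 neighbours ≥ 1, votes yes.
Round 3 — no new yes votes; cascade stops.

yes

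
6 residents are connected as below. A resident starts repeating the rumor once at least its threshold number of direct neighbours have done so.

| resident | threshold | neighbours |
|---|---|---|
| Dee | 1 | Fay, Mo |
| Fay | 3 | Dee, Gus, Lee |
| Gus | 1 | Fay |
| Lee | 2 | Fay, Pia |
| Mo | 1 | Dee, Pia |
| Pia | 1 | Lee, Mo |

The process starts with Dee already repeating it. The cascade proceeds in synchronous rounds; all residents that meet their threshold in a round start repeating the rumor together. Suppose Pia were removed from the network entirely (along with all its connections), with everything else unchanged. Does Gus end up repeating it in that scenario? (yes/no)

With Pia removed:
Round 1 — Dee starts repeating the rumor (initial).
Round 2 — checking thresholds:
  Fay: 1 of 3 neighbours < 3, below threshold.
  Mo: 1 of 1 neighbours ≥ 1, starts repeating the rumor.
Round 3 — no new spreads; cascade stops.

no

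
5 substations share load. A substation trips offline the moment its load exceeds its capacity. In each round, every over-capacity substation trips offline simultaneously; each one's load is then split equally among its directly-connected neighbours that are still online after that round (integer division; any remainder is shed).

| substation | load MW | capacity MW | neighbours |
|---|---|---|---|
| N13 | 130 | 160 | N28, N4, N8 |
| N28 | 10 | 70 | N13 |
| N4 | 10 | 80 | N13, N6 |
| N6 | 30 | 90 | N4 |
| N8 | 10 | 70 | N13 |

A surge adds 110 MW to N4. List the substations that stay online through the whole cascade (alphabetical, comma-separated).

N6

Round 1 — N4 at 120 > 80. N4 trips offline.
  N4 sheds 120 MW to N13, N6: 60 each.
    N13: 130+60 = 190 > 160
    N6: 30+60 = 90 ≤ 90
Round 2 — N13 trips offline.
  N13 sheds 190 MW to N28, N8: 95 each.
    N28: 10+95 = 105 > 70
    N8: 10+95 = 105 > 70
Round 3 — N28, N8 trip offline.
  N28 sheds 105 MW: no online neighbours, lost.
  N8 sheds 105 MW: no online neighbours, lost.
No further trips.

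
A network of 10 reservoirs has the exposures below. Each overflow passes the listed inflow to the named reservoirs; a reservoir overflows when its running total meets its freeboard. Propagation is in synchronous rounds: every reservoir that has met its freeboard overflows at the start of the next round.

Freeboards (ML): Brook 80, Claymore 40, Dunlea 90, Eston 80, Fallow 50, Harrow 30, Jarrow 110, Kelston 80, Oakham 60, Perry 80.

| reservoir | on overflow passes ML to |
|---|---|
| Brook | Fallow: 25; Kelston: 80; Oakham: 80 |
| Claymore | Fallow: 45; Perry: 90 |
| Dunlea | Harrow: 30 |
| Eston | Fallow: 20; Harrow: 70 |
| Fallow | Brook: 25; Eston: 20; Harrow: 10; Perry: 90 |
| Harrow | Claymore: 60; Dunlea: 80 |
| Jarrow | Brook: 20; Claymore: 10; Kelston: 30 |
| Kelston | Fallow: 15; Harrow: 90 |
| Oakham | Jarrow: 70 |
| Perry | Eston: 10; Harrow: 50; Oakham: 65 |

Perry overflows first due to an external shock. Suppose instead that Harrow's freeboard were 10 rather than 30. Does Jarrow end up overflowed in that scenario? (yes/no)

no

With Harrow's freeboard at 10:
Round 1 — Perry overflows (initial).
  Eston: +10 → 10 < 80
  Harrow: +50 → 50 ≥ 10
  Oakham: +65 → 65 ≥ 60
Round 2 — Harrow, Oakham overflow.
  Claymore: +60 → 60 ≥ 40
  Dunlea: +80 → 80 < 90
  Jarrow: +70 → 70 < 110
Round 3 — Claymore overflows.
  Fallow: +45 → 45 < 50
No further overflows.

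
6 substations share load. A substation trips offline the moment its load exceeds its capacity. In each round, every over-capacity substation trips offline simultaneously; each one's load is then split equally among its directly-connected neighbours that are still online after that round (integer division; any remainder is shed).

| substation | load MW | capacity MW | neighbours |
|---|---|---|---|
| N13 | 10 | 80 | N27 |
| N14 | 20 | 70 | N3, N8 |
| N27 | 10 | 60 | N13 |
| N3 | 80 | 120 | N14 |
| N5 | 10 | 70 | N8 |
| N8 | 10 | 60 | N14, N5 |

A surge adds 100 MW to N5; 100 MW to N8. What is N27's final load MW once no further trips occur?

Round 1 — N5 at 110 > 70; N8 at 110 > 60. N5, N8 trip offline.
  N5 sheds 110 MW: no online neighbours, lost.
  N8 sheds 110 MW to N14: 110 each.
    N14: 20+110 = 130 > 70
Round 2 — N14 trips offline.
  N14 sheds 130 MW to N3: 130 each.
    N3: 80+130 = 210 > 120
Round 3 — N3 trips offline.
  N3 sheds 210 MW: no online neighbours, lost.
No further trips.

10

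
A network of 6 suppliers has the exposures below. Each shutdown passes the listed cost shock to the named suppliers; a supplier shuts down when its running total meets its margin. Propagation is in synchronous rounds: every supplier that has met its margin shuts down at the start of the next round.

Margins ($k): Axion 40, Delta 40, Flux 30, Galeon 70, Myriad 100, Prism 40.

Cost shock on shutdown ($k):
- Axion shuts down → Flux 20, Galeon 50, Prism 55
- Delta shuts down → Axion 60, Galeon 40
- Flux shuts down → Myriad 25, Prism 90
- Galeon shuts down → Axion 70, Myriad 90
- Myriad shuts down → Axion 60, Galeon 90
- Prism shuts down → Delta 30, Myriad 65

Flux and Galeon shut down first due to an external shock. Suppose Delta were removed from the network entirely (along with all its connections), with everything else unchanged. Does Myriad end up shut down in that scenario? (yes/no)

With Delta removed:
Round 1 — Flux, Galeon shut down (initial).
  Axion: +70 → 70 ≥ 40
  Myriad: +25+90 → 115 ≥ 100
  Prism: +90 → 90 ≥ 40
Round 2 — Axion, Myriad, Prism shut down.
No further shutdowns.

yes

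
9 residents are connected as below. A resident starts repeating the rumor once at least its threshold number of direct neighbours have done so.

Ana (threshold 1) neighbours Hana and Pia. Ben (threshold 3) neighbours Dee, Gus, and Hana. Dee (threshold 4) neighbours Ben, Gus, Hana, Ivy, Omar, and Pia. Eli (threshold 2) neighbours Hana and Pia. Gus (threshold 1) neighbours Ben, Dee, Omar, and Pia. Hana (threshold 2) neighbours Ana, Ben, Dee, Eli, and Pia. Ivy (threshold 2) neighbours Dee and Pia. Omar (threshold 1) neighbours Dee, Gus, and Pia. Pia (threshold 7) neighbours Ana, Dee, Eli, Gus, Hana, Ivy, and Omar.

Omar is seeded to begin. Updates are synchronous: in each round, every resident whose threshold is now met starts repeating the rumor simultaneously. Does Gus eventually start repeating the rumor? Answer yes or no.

yes

Round 1 — Omar starts repeating the rumor (initial).
Round 2 — checking thresholds:
  Dee: 1 of 6 neighbours < 4, not yet.
  Gus: 1 of 4 neighbours ≥ 1, starts repeating the rumor.
  Pia: 1 of 7 neighbours < 7, not yet.
Round 3 — no new spreads; cascade stops.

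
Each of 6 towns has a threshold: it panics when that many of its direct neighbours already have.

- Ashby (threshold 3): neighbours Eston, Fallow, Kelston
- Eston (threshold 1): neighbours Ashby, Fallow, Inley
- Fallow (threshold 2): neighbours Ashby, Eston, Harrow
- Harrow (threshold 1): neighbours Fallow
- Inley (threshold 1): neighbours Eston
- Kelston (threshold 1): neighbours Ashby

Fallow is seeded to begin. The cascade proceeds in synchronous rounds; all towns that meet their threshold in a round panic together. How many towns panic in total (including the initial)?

Round 1 — Fallow panics (initial).
Round 2 — checking thresholds:
  Ashby: 1 of 3 neighbours < 3, not yet.
  Eston: 1 of 3 neighbours ≥ 1, panics.
  Harrow: 1 of 1 neighbours ≥ 1, panics.
Round 3 — checking thresholds:
  Ashby: 2 of 3 neighbours < 3, not yet.
  Inley: 1 of 1 neighbours ≥ 1, panics.
Round 4 — no new panics; cascade stops.

4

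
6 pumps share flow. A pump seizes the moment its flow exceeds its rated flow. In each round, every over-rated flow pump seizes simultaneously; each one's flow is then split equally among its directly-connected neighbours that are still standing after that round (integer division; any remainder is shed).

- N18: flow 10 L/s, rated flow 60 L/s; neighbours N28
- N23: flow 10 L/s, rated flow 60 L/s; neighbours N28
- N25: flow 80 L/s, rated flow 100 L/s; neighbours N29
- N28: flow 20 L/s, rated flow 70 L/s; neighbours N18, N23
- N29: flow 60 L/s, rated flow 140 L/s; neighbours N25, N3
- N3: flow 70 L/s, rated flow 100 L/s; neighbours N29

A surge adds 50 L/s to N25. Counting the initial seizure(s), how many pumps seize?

Round 1 — N25 at 130 > 100. N25 seizes.
  N25 sheds 130 L/s to N29: 130 each.
    N29: 60+130 = 190 > 140
Round 2 — N29 seizes.
  N29 sheds 190 L/s to N3: 190 each.
    N3: 70+190 = 260 > 100
Round 3 — N3 seizes.
  N3 sheds 260 L/s: no online neighbours, lost.
No further seizures.

3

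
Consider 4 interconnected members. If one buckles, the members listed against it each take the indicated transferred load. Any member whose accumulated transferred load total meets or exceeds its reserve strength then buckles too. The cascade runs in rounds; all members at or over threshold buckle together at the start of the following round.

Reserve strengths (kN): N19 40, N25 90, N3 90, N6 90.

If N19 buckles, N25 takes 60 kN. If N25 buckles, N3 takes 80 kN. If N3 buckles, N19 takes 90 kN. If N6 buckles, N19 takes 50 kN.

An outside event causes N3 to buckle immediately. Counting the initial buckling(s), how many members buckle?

Round 1 — N3 buckles (initial).
  N19: +90 → 90 ≥ 40
Round 2 — N19 buckles.
  N25: +60 → 60 < 90
No further bucklings.

2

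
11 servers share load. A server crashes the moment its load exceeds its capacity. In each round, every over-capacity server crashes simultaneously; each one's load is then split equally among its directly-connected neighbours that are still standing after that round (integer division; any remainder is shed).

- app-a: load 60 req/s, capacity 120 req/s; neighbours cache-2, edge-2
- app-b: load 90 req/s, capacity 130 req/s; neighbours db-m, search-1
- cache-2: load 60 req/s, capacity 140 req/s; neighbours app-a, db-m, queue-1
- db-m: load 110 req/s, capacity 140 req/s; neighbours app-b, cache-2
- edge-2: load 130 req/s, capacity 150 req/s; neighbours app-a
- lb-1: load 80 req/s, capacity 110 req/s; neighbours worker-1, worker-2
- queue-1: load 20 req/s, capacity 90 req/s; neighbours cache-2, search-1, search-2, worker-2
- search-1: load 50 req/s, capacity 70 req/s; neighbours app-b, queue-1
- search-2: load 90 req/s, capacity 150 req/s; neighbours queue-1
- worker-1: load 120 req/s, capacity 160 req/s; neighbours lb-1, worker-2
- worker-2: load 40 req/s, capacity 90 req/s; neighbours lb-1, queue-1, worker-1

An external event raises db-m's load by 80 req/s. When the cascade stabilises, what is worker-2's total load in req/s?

88

Round 1 — db-m at 190 > 140. db-m crashes.
  db-m sheds 190 req/s to app-b, cache-2: 95 each.
    app-b: 90+95 = 185 > 130
    cache-2: 60+95 = 155 > 140
Round 2 — app-b, cache-2 crash.
  app-b sheds 185 req/s to search-1: 185 each.
    search-1: 50+185 = 235 > 70
  cache-2 sheds 155 req/s to app-a, queue-1: 77 each (1 lost).
    app-a: 60+77 = 137 > 120
    queue-1: 20+77 = 97 > 90
Round 3 — app-a, queue-1, search-1 crash.
  app-a sheds 137 req/s to edge-2: 137 each.
    edge-2: 130+137 = 267 > 150
  queue-1 sheds 97 req/s to search-2, worker-2: 48 each (1 lost).
    search-2: 90+48 = 138 ≤ 150
    worker-2: 40+48 = 88 ≤ 90
  search-1 sheds 235 req/s: no online neighbours, lost.
Round 4 — edge-2 crashes.
  edge-2 sheds 267 req/s: no online neighbours, lost.
No further crashes.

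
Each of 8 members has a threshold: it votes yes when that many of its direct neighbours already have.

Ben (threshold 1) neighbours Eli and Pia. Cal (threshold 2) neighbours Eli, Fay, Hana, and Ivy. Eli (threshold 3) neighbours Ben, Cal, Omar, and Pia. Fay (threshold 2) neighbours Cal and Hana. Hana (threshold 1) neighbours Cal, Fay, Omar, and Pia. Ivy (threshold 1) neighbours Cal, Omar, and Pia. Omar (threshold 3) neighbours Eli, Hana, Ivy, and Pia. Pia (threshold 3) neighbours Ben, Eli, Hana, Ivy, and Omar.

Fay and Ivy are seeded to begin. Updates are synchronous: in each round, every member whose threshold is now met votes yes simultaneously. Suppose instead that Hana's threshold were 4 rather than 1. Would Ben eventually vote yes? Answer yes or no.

With Hana's threshold at 4:
Round 1 — Fay, Ivy vote yes (initial).
Round 2 — checking thresholds:
  Cal: 2 of 4 neighbours ≥ 2, votes yes.
  Hana: 1 of 4 neighbours < 4, not yet.
  Omar: 1 of 4 neighbours < 3, not yet.
  Pia: 1 of 5 neighbours < 3, not yet.
Round 3 — no new yes votes; cascade stops.

no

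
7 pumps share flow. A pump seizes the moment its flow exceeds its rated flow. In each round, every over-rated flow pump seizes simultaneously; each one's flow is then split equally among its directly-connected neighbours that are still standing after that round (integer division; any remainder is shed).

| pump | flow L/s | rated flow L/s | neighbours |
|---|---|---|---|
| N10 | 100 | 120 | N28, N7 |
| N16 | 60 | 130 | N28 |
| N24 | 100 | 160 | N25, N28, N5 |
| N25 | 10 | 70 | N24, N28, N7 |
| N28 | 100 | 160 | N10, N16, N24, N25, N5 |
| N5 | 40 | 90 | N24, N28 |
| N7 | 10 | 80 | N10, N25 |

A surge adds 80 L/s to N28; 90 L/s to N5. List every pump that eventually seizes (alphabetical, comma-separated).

N10, N24, N25, N28, N5, N7

Round 1 — N28 at 180 > 160; N5 at 130 > 90. N28, N5 seize.
  N28 sheds 180 L/s to N10, N16, N24, N25: 45 each.
    N10: 100+45 = 145 > 120
    N16: 60+45 = 105 ≤ 130
    N24: 100+45 = 145 ≤ 160
    N25: 10+45 = 55 ≤ 70
  N5 sheds 130 L/s to N24: 130 each.
    N24: 145+130 = 275 > 160
Round 2 — N10, N24 seize.
  N10 sheds 145 L/s to N7: 145 each.
    N7: 10+145 = 155 > 80
  N24 sheds 275 L/s to N25: 275 each.
    N25: 55+275 = 330 > 70
Round 3 — N25, N7 seize.
  N25 sheds 330 L/s: no online neighbours, lost.
  N7 sheds 155 L/s: no online neighbours, lost.
No further seizures.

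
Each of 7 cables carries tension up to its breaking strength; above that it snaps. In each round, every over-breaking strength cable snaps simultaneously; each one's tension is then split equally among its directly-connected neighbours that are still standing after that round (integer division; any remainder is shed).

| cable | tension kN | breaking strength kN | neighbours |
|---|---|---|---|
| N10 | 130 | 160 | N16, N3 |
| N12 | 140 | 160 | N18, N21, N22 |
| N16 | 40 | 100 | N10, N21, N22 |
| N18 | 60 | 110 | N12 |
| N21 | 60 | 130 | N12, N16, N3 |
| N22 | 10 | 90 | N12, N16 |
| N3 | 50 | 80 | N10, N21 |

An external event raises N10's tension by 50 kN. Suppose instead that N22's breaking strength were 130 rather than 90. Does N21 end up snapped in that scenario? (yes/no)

yes

With N22's breaking strength at 130:
Round 1 — N10 at 180 > 160. N10 snaps.
  N10 sheds 180 kN to N16, N3: 90 each.
    N16: 40+90 = 130 > 100
    N3: 50+90 = 140 > 80
Round 2 — N16, N3 snap.
  N16 sheds 130 kN to N21, N22: 65 each.
    N21: 60+65 = 125 ≤ 130
    N22: 10+65 = 75 ≤ 130
  N3 sheds 140 kN to N21: 140 each.
    N21: 125+140 = 265 > 130
Round 3 — N21 snaps.
  N21 sheds 265 kN to N12: 265 each.
    N12: 140+265 = 405 > 160
Round 4 — N12 snaps.
  N12 sheds 405 kN to N18, N22: 202 each (1 lost).
    N18: 60+202 = 262 > 110
    N22: 75+202 = 277 > 130
Round 5 — N18, N22 snap.
  N18 sheds 262 kN: no online neighbours, lost.
  N22 sheds 277 kN: no online neighbours, lost.
No further breaks.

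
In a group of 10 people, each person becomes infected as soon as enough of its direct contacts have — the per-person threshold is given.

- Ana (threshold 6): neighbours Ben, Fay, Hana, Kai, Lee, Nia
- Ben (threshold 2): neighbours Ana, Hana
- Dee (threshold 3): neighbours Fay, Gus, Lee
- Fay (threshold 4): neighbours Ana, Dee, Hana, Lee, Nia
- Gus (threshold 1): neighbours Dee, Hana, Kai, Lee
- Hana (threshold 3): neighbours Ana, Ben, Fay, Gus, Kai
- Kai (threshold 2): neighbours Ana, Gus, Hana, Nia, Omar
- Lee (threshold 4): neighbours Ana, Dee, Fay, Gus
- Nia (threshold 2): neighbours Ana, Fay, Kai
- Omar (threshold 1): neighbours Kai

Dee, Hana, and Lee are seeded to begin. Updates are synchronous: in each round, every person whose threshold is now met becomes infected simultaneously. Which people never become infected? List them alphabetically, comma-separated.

Ana, Ben, Fay, Nia

Round 1 — Dee, Hana, Lee become infected (initial).
Round 2 — checking thresholds:
  Ana: 2 of 6 neighbours < 6, below threshold.
  Ben: 1 of 2 neighbours < 2, below threshold.
  Fay: 3 of 5 neighbours < 4, below threshold.
  Gus: 3 of 4 neighbours ≥ 1, becomes infected.
  Kai: 1 of 5 neighbours < 2, below threshold.
Round 3 — checking thresholds:
  Ana: 2 of 6 neighbours < 6, below threshold.
  Ben: 1 of 2 neighbours < 2, below threshold.
  Fay: 3 of 5 neighbours < 4, below threshold.
  Kai: 2 of 5 neighbours ≥ 2, becomes infected.
Round 4 — checking thresholds:
  Ana: 3 of 6 neighbours < 6, below threshold.
  Ben: 1 of 2 neighbours < 2, below threshold.
  Fay: 3 of 5 neighbours < 4, below threshold.
  Nia: 1 of 3 neighbours < 2, below threshold.
  Omar: 1 of 1 neighbours ≥ 1, becomes infected.
Round 5 — no new infections; cascade stops.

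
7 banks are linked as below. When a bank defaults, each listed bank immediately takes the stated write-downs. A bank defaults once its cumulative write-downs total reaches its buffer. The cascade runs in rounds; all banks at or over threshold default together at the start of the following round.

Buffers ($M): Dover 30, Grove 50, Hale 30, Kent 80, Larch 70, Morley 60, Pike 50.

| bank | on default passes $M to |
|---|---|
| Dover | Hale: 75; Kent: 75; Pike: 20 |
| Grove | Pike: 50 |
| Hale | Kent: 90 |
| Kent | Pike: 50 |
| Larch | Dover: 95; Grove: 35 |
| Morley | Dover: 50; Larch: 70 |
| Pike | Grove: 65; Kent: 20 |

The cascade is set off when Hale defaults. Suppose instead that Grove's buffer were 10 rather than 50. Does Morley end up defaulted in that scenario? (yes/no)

no

With Grove's buffer at 10:
Round 1 — Hale defaults (initial).
  Kent: +90 → 90 ≥ 80
Round 2 — Kent defaults.
  Pike: +50 → 50 ≥ 50
Round 3 — Pike defaults.
  Grove: +65 → 65 ≥ 10
Round 4 — Grove defaults.
No further defaults.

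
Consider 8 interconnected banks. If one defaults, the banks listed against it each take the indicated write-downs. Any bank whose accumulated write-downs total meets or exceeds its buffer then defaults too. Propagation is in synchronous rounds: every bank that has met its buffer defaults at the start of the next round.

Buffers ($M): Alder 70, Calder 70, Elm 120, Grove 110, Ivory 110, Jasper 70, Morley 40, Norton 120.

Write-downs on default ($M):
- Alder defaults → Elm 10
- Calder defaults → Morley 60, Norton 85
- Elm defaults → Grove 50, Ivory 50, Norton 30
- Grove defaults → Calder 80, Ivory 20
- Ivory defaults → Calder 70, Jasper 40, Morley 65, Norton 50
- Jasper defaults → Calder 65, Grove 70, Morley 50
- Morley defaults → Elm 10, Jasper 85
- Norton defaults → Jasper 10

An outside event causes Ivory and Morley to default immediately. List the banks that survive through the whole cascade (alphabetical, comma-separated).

Round 1 — Ivory, Morley default (initial).
  Calder: +70 → 70 ≥ 70
  Elm: +10 → 10 < 120
  Jasper: +40+85 → 125 ≥ 70
  Norton: +50 → 50 < 120
Round 2 — Calder, Jasper default.
  Grove: +70 → 70 < 110
  Norton: +85 → 135 ≥ 120
Round 3 — Norton defaults.
No further defaults.

Alder, Elm, Grove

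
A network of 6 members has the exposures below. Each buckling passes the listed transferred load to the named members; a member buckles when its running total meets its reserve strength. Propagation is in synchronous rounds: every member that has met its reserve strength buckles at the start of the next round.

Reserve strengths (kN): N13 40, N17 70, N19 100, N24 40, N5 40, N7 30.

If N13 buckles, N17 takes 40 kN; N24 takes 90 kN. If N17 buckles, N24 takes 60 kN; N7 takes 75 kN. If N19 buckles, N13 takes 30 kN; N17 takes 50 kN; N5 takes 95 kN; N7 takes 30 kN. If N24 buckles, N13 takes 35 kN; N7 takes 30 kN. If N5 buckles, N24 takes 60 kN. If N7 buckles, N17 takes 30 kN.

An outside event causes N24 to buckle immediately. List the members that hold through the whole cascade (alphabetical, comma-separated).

N13, N17, N19, N5

Round 1 — N24 buckles (initial).
  N13: +35 → 35 < 40
  N7: +30 → 30 ≥ 30
Round 2 — N7 buckles.
  N17: +30 → 30 < 70
No further bucklings.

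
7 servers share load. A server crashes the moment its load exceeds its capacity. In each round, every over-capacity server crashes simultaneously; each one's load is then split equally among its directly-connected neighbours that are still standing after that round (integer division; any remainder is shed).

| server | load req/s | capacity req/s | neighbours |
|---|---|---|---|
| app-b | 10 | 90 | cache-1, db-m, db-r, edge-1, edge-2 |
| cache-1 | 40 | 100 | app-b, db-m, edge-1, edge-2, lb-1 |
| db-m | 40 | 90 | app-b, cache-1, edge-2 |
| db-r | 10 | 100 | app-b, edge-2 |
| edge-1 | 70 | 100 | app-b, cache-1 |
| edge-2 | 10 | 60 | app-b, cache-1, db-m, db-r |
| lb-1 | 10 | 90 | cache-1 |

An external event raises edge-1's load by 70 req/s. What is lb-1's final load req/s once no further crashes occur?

Round 1 — edge-1 at 140 > 100. edge-1 crashes.
  edge-1 sheds 140 req/s to app-b, cache-1: 70 each.
    app-b: 10+70 = 80 ≤ 90
    cache-1: 40+70 = 110 > 100
Round 2 — cache-1 crashes.
  cache-1 sheds 110 req/s to app-b, db-m, edge-2, lb-1: 27 each (2 lost).
    app-b: 80+27 = 107 > 90
    db-m: 40+27 = 67 ≤ 90
    edge-2: 10+27 = 37 ≤ 60
    lb-1: 10+27 = 37 ≤ 90
Round 3 — app-b crashes.
  app-b sheds 107 req/s to db-m, db-r, edge-2: 35 each (2 lost).
    db-m: 67+35 = 102 > 90
    db-r: 10+35 = 45 ≤ 100
    edge-2: 37+35 = 72 > 60
Round 4 — db-m, edge-2 crash.
  db-m sheds 102 req/s: no online neighbours, lost.
  edge-2 sheds 72 req/s to db-r: 72 each.
    db-r: 45+72 = 117 > 100
Round 5 — db-r crashes.
  db-r sheds 117 req/s: no online neighbours, lost.
No further crashes.

37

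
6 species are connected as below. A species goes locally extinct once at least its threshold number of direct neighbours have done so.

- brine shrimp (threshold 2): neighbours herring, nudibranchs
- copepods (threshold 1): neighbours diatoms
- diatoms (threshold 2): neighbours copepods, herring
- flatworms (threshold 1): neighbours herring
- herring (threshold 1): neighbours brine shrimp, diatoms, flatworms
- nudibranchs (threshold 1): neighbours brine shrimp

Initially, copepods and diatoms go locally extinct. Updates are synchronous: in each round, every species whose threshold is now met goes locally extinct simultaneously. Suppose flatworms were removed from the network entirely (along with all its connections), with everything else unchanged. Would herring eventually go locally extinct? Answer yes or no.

yes

With flatworms removed:
Round 1 — copepods, diatoms go locally extinct (initial).
Round 2 — checking thresholds:
  herring: 1 of 2 neighbours ≥ 1, goes locally extinct.
Round 3 — no new extinctions; cascade stops.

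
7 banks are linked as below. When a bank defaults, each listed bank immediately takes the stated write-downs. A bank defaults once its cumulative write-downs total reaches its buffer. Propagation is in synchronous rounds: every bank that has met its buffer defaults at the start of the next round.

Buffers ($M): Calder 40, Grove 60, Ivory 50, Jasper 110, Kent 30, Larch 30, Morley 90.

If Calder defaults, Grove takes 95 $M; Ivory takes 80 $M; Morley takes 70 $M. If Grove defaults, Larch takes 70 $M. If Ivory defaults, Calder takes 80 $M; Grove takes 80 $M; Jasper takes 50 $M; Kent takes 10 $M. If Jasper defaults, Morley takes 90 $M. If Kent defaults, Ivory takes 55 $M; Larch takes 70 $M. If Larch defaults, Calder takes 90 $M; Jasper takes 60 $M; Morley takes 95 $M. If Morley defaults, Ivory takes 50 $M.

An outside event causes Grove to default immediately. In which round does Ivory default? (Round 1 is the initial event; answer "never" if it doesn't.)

Round 1 — Grove defaults (initial).
  Larch: +70 → 70 ≥ 30
Round 2 — Larch defaults.
  Calder: +90 → 90 ≥ 40
  Jasper: +60 → 60 < 110
  Morley: +95 → 95 ≥ 90
Round 3 — Calder, Morley default.
  Ivory: +80+50 → 130 ≥ 50
Round 4 — Ivory defaults.
  Jasper: +50 → 110 ≥ 110
  Kent: +10 → 10 < 30
Round 5 — Jasper defaults.
No further defaults.

4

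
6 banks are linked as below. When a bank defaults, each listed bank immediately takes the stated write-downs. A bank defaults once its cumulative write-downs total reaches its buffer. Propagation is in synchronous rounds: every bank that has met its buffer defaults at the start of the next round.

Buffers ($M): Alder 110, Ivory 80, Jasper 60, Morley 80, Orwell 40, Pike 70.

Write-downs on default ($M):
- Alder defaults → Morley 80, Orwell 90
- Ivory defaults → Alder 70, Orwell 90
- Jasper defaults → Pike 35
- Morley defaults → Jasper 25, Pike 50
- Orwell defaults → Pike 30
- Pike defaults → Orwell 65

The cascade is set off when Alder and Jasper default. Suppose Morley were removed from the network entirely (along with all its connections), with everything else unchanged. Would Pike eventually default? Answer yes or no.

With Morley removed:
Round 1 — Alder, Jasper default (initial).
  Orwell: +90 → 90 ≥ 40
  Pike: +35 → 35 < 70
Round 2 — Orwell defaults.
  Pike: +30 → 65 < 70
No further defaults.

no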